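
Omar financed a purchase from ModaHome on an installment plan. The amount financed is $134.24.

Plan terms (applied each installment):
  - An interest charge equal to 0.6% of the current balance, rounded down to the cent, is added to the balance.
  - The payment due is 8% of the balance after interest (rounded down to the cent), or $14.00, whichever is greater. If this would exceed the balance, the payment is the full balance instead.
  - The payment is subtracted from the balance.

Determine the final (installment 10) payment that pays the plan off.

Installment 1: opening $134.24; interest $0.80 → $135.04; payment $14.00; balance $121.04
Installment 2: opening $121.04; interest $0.72 → $121.76; payment $14.00; balance $107.76
Installment 3: opening $107.76; interest $0.64 → $108.40; payment $14.00; balance $94.40
Installment 4: opening $94.40; interest $0.56 → $94.96; payment $14.00; balance $80.96
Installment 5: opening $80.96; interest $0.48 → $81.44; payment $14.00; balance $67.44
Installment 6: opening $67.44; interest $0.40 → $67.84; payment $14.00; balance $53.84
Installment 7: opening $53.84; interest $0.32 → $54.16; payment $14.00; balance $40.16
Installment 8: opening $40.16; interest $0.24 → $40.40; payment $14.00; balance $26.40
Installment 9: opening $26.40; interest $0.15 → $26.55; payment $14.00; balance $12.55
Installment 10: opening $12.55; interest $0.07 → $12.62; payment $12.62; balance $0.00

$12.62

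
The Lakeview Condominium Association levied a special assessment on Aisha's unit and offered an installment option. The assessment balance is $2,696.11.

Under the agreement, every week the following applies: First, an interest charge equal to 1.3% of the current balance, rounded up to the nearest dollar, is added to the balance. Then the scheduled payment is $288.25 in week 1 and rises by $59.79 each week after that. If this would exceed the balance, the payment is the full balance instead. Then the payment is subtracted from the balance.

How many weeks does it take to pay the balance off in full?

Week 1: opening $2,696.11; interest $36.00 → $2,732.11; payment $288.25; balance $2,443.86
Week 2: opening $2,443.86; interest $32.00 → $2,475.86; payment $348.04; balance $2,127.82
Week 3: opening $2,127.82; interest $28.00 → $2,155.82; payment $407.83; balance $1,747.99
Week 4: opening $1,747.99; interest $23.00 → $1,770.99; payment $467.62; balance $1,303.37
Week 5: opening $1,303.37; interest $17.00 → $1,320.37; payment $527.41; balance $792.96
Week 6: opening $792.96; interest $11.00 → $803.96; payment $587.20; balance $216.76
Week 7: opening $216.76; interest $3.00 → $219.76; payment $219.76; balance $0.00
Balance reaches $0.00 in week 7.

7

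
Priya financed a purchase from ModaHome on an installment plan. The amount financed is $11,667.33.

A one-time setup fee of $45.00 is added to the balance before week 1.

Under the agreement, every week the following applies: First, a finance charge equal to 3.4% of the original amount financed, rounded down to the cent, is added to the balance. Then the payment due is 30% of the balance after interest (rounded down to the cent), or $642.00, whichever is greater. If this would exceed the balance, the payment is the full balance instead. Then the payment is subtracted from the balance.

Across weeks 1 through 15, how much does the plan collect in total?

Week 1: opening $11,712.33; interest $396.68 → $12,109.01; payment $3,632.70; balance $8,476.31
Week 2: opening $8,476.31; interest $396.68 → $8,872.99; payment $2,661.89; balance $6,211.10
Week 3: opening $6,211.10; interest $396.68 → $6,607.78; payment $1,982.33; balance $4,625.45
Week 4: opening $4,625.45; interest $396.68 → $5,022.13; payment $1,506.63; balance $3,515.50
Week 5: opening $3,515.50; interest $396.68 → $3,912.18; payment $1,173.65; balance $2,738.53
Week 6: opening $2,738.53; interest $396.68 → $3,135.21; payment $940.56; balance $2,194.65
Week 7: opening $2,194.65; interest $396.68 → $2,591.33; payment $777.39; balance $1,813.94
Week 8: opening $1,813.94; interest $396.68 → $2,210.62; payment $663.18; balance $1,547.44
Week 9: opening $1,547.44; interest $396.68 → $1,944.12; payment $642.00; balance $1,302.12
Week 10: opening $1,302.12; interest $396.68 → $1,698.80; payment $642.00; balance $1,056.80
Week 11: opening $1,056.80; interest $396.68 → $1,453.48; payment $642.00; balance $811.48
Week 12: opening $811.48; interest $396.68 → $1,208.16; payment $642.00; balance $566.16
Week 13: opening $566.16; interest $396.68 → $962.84; payment $642.00; balance $320.84
Week 14: opening $320.84; interest $396.68 → $717.52; payment $642.00; balance $75.52
Week 15: opening $75.52; interest $396.68 → $472.20; payment $472.20; balance $0.00
Total paid: $17,662.53

$17,662.53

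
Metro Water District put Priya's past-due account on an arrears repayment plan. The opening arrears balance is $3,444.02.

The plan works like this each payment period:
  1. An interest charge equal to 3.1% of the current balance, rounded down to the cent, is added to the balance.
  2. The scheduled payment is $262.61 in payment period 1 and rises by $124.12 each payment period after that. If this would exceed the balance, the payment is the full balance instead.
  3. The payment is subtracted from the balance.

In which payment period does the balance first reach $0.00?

Payment period 1: $3,444.02 +$106.76 interest = $3,550.78; pay $262.61 → $3,288.17
Payment period 2: $3,288.17 +$101.93 interest = $3,390.10; pay $386.73 → $3,003.37
Payment period 3: $3,003.37 +$93.10 interest = $3,096.47; pay $510.85 → $2,585.62
Payment period 4: $2,585.62 +$80.15 interest = $2,665.77; pay $634.97 → $2,030.80
Payment period 5: $2,030.80 +$62.95 interest = $2,093.75; pay $759.09 → $1,334.66
Payment period 6: $1,334.66 +$41.37 interest = $1,376.03; pay $883.21 → $492.82
Payment period 7: $492.82 +$15.27 interest = $508.09; pay $508.09 → $0.00
Balance reaches $0.00 in payment period 7.

7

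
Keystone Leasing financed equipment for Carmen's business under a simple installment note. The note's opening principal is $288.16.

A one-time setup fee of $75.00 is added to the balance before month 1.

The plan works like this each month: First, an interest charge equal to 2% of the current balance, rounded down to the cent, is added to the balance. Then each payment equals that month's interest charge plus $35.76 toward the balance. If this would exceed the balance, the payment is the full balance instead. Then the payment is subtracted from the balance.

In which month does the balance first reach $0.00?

11

# | Opening | Interest | Payment | End bal
1 | $363.16 | $7.26 | $43.02 | $327.40
2 | $327.40 | $6.54 | $42.30 | $291.64
3 | $291.64 | $5.83 | $41.59 | $255.88
4 | $255.88 | $5.11 | $40.87 | $220.12
5 | $220.12 | $4.40 | $40.16 | $184.36
6 | $184.36 | $3.68 | $39.44 | $148.60
7 | $148.60 | $2.97 | $38.73 | $112.84
8 | $112.84 | $2.25 | $38.01 | $77.08
9 | $77.08 | $1.54 | $37.30 | $41.32
10 | $41.32 | $0.82 | $36.58 | $5.56
11 | $5.56 | $0.11 | $5.67 | $0.00
Balance reaches $0.00 in month 11.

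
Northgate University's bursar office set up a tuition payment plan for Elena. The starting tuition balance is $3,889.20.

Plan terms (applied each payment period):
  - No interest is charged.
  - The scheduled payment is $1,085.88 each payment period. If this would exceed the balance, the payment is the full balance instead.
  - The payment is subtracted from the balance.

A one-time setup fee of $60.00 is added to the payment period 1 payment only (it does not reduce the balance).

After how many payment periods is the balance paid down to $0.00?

4

Payment period 1: $3,889.20 − $1,085.88 (+ $60.00 fee) → $2,803.32
Payment period 2: $2,803.32 − $1,085.88 → $1,717.44
Payment period 3: $1,717.44 − $1,085.88 → $631.56
Payment period 4: $631.56 − $631.56 → $0.00
Balance reaches $0.00 in payment period 4.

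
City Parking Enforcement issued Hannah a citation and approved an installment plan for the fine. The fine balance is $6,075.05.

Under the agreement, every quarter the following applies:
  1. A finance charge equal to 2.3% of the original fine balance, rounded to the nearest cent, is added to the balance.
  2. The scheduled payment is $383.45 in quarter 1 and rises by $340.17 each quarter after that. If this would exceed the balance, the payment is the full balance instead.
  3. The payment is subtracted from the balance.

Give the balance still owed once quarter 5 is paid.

Quarter 1: opening $6,075.05; interest $139.73 → $6,214.78; payment $383.45; balance $5,831.33
Quarter 2: opening $5,831.33; interest $139.73 → $5,971.06; payment $723.62; balance $5,247.44
Quarter 3: opening $5,247.44; interest $139.73 → $5,387.17; payment $1,063.79; balance $4,323.38
Quarter 4: opening $4,323.38; interest $139.73 → $4,463.11; payment $1,403.96; balance $3,059.15
Quarter 5: opening $3,059.15; interest $139.73 → $3,198.88; payment $1,744.13; balance $1,454.75

$1,454.75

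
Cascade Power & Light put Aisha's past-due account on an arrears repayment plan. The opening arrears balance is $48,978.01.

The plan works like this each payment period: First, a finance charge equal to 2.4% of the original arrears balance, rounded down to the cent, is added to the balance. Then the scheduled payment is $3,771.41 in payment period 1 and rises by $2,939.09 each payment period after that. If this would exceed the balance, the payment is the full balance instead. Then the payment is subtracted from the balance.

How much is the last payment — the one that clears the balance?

$7,782.88

Payment period 1: $48,978.01 +$1,175.47 interest = $50,153.48; pay $3,771.41 → $46,382.07
Payment period 2: $46,382.07 +$1,175.47 interest = $47,557.54; pay $6,710.50 → $40,847.04
Payment period 3: $40,847.04 +$1,175.47 interest = $42,022.51; pay $9,649.59 → $32,372.92
Payment period 4: $32,372.92 +$1,175.47 interest = $33,548.39; pay $12,588.68 → $20,959.71
Payment period 5: $20,959.71 +$1,175.47 interest = $22,135.18; pay $15,527.77 → $6,607.41
Payment period 6: $6,607.41 +$1,175.47 interest = $7,782.88; pay $7,782.88 → $0.00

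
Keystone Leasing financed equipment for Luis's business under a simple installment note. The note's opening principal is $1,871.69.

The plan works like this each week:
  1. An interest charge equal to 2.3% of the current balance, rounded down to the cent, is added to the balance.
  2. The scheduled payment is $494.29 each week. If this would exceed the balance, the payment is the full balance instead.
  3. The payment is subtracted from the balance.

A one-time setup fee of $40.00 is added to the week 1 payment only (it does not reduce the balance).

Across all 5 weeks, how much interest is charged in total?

# | Opening | Interest | Payment | Fee | End bal
1 | $1,871.69 | $43.04 | $494.29 | $40.00 | $1,420.44
2 | $1,420.44 | $32.67 | $494.29 | — | $958.82
3 | $958.82 | $22.05 | $494.29 | — | $486.58
4 | $486.58 | $11.19 | $494.29 | — | $3.48
5 | $3.48 | $0.08 | $3.56 | — | $0.00
Total interest: $43.04 + $32.67 + $22.05 + $11.19 + $0.08 = $109.03

$109.03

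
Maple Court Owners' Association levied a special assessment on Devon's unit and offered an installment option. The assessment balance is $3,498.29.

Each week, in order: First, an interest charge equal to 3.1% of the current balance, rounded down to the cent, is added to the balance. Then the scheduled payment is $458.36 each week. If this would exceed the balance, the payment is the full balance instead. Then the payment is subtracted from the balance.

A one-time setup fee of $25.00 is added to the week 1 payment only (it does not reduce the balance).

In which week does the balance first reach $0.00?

9

# | Opening | Interest | Payment | Fee | End bal
1 | $3,498.29 | $108.44 | $458.36 | $25.00 | $3,148.37
2 | $3,148.37 | $97.59 | $458.36 | — | $2,787.60
3 | $2,787.60 | $86.41 | $458.36 | — | $2,415.65
4 | $2,415.65 | $74.88 | $458.36 | — | $2,032.17
5 | $2,032.17 | $62.99 | $458.36 | — | $1,636.80
6 | $1,636.80 | $50.74 | $458.36 | — | $1,229.18
7 | $1,229.18 | $38.10 | $458.36 | — | $808.92
8 | $808.92 | $25.07 | $458.36 | — | $375.63
9 | $375.63 | $11.64 | $387.27 | — | $0.00
Balance reaches $0.00 in week 9.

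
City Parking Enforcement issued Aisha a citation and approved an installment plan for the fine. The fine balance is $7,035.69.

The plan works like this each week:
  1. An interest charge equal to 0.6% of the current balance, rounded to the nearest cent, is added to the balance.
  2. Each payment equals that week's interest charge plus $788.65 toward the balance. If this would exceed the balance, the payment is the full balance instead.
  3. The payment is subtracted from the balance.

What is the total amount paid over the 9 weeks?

$7,245.26

Week 1: opening $7,035.69; interest $42.21 → $7,077.90; payment $830.86; balance $6,247.04
Week 2: opening $6,247.04; interest $37.48 → $6,284.52; payment $826.13; balance $5,458.39
Week 3: opening $5,458.39; interest $32.75 → $5,491.14; payment $821.40; balance $4,669.74
Week 4: opening $4,669.74; interest $28.02 → $4,697.76; payment $816.67; balance $3,881.09
Week 5: opening $3,881.09; interest $23.29 → $3,904.38; payment $811.94; balance $3,092.44
Week 6: opening $3,092.44; interest $18.55 → $3,110.99; payment $807.20; balance $2,303.79
Week 7: opening $2,303.79; interest $13.82 → $2,317.61; payment $802.47; balance $1,515.14
Week 8: opening $1,515.14; interest $9.09 → $1,524.23; payment $797.74; balance $726.49
Week 9: opening $726.49; interest $4.36 → $730.85; payment $730.85; balance $0.00
Total paid: $7,245.26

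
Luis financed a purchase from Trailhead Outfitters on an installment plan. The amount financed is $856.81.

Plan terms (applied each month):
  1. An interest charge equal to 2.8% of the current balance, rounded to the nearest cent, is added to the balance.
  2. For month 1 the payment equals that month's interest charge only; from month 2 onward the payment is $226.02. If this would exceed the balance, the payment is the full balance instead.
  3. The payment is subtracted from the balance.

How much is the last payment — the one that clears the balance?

Month 1: opening $856.81; interest $23.99 → $880.80; payment $23.99; balance $856.81
Month 2: opening $856.81; interest $23.99 → $880.80; payment $226.02; balance $654.78
Month 3: opening $654.78; interest $18.33 → $673.11; payment $226.02; balance $447.09
Month 4: opening $447.09; interest $12.52 → $459.61; payment $226.02; balance $233.59
Month 5: opening $233.59; interest $6.54 → $240.13; payment $226.02; balance $14.11
Month 6: opening $14.11; interest $0.40 → $14.51; payment $14.51; balance $0.00

$14.51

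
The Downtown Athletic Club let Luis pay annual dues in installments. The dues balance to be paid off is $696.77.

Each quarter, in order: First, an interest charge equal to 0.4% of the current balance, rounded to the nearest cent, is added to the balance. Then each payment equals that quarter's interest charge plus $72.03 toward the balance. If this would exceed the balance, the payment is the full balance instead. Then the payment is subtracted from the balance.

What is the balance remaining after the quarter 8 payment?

$120.53

Quarter 1: opening $696.77; interest $2.79 → $699.56; payment $74.82; balance $624.74
Quarter 2: opening $624.74; interest $2.50 → $627.24; payment $74.53; balance $552.71
Quarter 3: opening $552.71; interest $2.21 → $554.92; payment $74.24; balance $480.68
Quarter 4: opening $480.68; interest $1.92 → $482.60; payment $73.95; balance $408.65
Quarter 5: opening $408.65; interest $1.63 → $410.28; payment $73.66; balance $336.62
Quarter 6: opening $336.62; interest $1.35 → $337.97; payment $73.38; balance $264.59
Quarter 7: opening $264.59; interest $1.06 → $265.65; payment $73.09; balance $192.56
Quarter 8: opening $192.56; interest $0.77 → $193.33; payment $72.80; balance $120.53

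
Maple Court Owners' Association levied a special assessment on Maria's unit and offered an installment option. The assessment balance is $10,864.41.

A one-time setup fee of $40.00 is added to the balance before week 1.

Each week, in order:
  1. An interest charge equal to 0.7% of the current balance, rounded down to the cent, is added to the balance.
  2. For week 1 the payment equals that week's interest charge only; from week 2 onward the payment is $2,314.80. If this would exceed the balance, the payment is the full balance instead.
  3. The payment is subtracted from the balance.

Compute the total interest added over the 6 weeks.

Week 1: opening $10,904.41; interest $76.33 → $10,980.74; payment $76.33; balance $10,904.41
Week 2: opening $10,904.41; interest $76.33 → $10,980.74; payment $2,314.80; balance $8,665.94
Week 3: opening $8,665.94; interest $60.66 → $8,726.60; payment $2,314.80; balance $6,411.80
Week 4: opening $6,411.80; interest $44.88 → $6,456.68; payment $2,314.80; balance $4,141.88
Week 5: opening $4,141.88; interest $28.99 → $4,170.87; payment $2,314.80; balance $1,856.07
Week 6: opening $1,856.07; interest $12.99 → $1,869.06; payment $1,869.06; balance $0.00
Total interest: $76.33 + $76.33 + $60.66 + $44.88 + $28.99 + $12.99 = $300.18

$300.18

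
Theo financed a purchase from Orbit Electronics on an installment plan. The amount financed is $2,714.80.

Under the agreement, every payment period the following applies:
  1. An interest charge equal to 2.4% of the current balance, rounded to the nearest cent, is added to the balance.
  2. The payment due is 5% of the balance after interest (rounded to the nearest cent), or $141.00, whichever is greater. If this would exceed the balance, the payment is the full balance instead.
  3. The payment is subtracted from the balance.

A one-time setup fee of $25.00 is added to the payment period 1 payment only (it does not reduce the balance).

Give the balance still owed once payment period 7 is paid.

Payment period 1: opening $2,714.80; interest $65.16 → $2,779.96; payment $141.00 (+ $25.00 fee); balance $2,638.96
Payment period 2: opening $2,638.96; interest $63.34 → $2,702.30; payment $141.00; balance $2,561.30
Payment period 3: opening $2,561.30; interest $61.47 → $2,622.77; payment $141.00; balance $2,481.77
Payment period 4: opening $2,481.77; interest $59.56 → $2,541.33; payment $141.00; balance $2,400.33
Payment period 5: opening $2,400.33; interest $57.61 → $2,457.94; payment $141.00; balance $2,316.94
Payment period 6: opening $2,316.94; interest $55.61 → $2,372.55; payment $141.00; balance $2,231.55
Payment period 7: opening $2,231.55; interest $53.56 → $2,285.11; payment $141.00; balance $2,144.11

$2,144.11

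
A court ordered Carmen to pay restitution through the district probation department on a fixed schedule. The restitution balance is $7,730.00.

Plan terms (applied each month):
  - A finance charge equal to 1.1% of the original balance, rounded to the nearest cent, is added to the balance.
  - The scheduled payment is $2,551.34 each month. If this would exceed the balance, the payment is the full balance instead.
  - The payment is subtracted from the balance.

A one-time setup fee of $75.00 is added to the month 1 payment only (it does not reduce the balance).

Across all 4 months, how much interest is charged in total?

$340.12

# | Opening | Interest | Payment | Fee | End bal
1 | $7,730.00 | $85.03 | $2,551.34 | $75.00 | $5,263.69
2 | $5,263.69 | $85.03 | $2,551.34 | — | $2,797.38
3 | $2,797.38 | $85.03 | $2,551.34 | — | $331.07
4 | $331.07 | $85.03 | $416.10 | — | $0.00
Total interest: $85.03 + $85.03 + $85.03 + $85.03 = $340.12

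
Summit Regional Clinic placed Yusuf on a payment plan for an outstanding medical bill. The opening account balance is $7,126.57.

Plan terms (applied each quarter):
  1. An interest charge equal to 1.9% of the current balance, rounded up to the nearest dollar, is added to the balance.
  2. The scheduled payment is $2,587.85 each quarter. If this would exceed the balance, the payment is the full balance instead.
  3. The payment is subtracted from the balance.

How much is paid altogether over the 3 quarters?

$7,393.57

Quarter 1: opening $7,126.57; interest $136.00 → $7,262.57; payment $2,587.85; balance $4,674.72
Quarter 2: opening $4,674.72; interest $89.00 → $4,763.72; payment $2,587.85; balance $2,175.87
Quarter 3: opening $2,175.87; interest $42.00 → $2,217.87; payment $2,217.87; balance $0.00
Total paid: $7,393.57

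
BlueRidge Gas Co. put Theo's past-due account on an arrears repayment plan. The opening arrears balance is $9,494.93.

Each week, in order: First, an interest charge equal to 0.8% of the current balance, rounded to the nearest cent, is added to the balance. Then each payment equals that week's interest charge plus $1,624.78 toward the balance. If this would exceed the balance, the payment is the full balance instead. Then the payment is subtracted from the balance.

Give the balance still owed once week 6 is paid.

Week 1: $9,494.93 +$75.96 interest = $9,570.89; pay $1,700.74 → $7,870.15
Week 2: $7,870.15 +$62.96 interest = $7,933.11; pay $1,687.74 → $6,245.37
Week 3: $6,245.37 +$49.96 interest = $6,295.33; pay $1,674.74 → $4,620.59
Week 4: $4,620.59 +$36.96 interest = $4,657.55; pay $1,661.74 → $2,995.81
Week 5: $2,995.81 +$23.97 interest = $3,019.78; pay $1,648.75 → $1,371.03
Week 6: $1,371.03 +$10.97 interest = $1,382.00; pay $1,382.00 → $0.00

$0.00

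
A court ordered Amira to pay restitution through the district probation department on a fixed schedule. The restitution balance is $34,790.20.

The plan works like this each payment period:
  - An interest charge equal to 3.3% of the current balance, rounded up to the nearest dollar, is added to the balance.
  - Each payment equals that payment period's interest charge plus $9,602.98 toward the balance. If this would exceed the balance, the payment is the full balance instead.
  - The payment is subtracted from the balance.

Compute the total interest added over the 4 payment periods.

Payment period 1: opening $34,790.20; interest $1,149.00 → $35,939.20; payment $10,751.98; balance $25,187.22
Payment period 2: opening $25,187.22; interest $832.00 → $26,019.22; payment $10,434.98; balance $15,584.24
Payment period 3: opening $15,584.24; interest $515.00 → $16,099.24; payment $10,117.98; balance $5,981.26
Payment period 4: opening $5,981.26; interest $198.00 → $6,179.26; payment $6,179.26; balance $0.00
Total interest: $1,149.00 + $832.00 + $515.00 + $198.00 = $2,694.00

$2,694.00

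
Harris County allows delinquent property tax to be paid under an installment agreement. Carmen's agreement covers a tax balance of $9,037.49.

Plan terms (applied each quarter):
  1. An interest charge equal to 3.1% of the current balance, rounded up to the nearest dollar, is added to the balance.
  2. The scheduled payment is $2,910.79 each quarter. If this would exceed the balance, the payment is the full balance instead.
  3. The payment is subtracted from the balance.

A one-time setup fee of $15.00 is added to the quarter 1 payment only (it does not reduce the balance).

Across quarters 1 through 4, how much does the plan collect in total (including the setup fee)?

Quarter 1: opening $9,037.49; interest $281.00 → $9,318.49; payment $2,910.79 (+ $15.00 fee); balance $6,407.70
Quarter 2: opening $6,407.70; interest $199.00 → $6,606.70; payment $2,910.79; balance $3,695.91
Quarter 3: opening $3,695.91; interest $115.00 → $3,810.91; payment $2,910.79; balance $900.12
Quarter 4: opening $900.12; interest $28.00 → $928.12; payment $928.12; balance $0.00
Total paid: $9,675.49

$9,675.49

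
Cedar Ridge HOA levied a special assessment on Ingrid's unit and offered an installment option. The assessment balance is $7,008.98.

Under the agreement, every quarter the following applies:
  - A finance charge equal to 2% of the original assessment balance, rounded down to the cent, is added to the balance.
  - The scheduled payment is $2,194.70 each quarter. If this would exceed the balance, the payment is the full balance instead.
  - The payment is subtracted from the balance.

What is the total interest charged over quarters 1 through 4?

$560.68

# | Opening | Interest | Payment | End bal
1 | $7,008.98 | $140.17 | $2,194.70 | $4,954.45
2 | $4,954.45 | $140.17 | $2,194.70 | $2,899.92
3 | $2,899.92 | $140.17 | $2,194.70 | $845.39
4 | $845.39 | $140.17 | $985.56 | $0.00
Total interest: $140.17 + $140.17 + $140.17 + $140.17 = $560.68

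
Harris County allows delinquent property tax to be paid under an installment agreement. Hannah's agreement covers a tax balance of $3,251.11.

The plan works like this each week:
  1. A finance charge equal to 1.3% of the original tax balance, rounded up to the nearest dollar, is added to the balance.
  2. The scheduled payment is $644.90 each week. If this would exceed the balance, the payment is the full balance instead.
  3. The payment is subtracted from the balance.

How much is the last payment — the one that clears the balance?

Week 1: $3,251.11 +$43.00 interest = $3,294.11; pay $644.90 → $2,649.21
Week 2: $2,649.21 +$43.00 interest = $2,692.21; pay $644.90 → $2,047.31
Week 3: $2,047.31 +$43.00 interest = $2,090.31; pay $644.90 → $1,445.41
Week 4: $1,445.41 +$43.00 interest = $1,488.41; pay $644.90 → $843.51
Week 5: $843.51 +$43.00 interest = $886.51; pay $644.90 → $241.61
Week 6: $241.61 +$43.00 interest = $284.61; pay $284.61 → $0.00

$284.61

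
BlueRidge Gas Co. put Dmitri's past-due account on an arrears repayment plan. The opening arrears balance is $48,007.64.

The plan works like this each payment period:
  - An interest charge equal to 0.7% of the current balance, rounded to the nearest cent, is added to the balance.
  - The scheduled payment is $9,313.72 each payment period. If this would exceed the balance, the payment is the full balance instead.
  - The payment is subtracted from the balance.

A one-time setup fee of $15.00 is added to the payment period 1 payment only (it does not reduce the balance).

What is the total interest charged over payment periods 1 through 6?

$1,064.83

# | Opening | Interest | Payment | Fee | End bal
1 | $48,007.64 | $336.05 | $9,313.72 | $15.00 | $39,029.97
2 | $39,029.97 | $273.21 | $9,313.72 | — | $29,989.46
3 | $29,989.46 | $209.93 | $9,313.72 | — | $20,885.67
4 | $20,885.67 | $146.20 | $9,313.72 | — | $11,718.15
5 | $11,718.15 | $82.03 | $9,313.72 | — | $2,486.46
6 | $2,486.46 | $17.41 | $2,503.87 | — | $0.00
Total interest: $336.05 + $273.21 + $209.93 + $146.20 + $82.03 + $17.41 = $1,064.83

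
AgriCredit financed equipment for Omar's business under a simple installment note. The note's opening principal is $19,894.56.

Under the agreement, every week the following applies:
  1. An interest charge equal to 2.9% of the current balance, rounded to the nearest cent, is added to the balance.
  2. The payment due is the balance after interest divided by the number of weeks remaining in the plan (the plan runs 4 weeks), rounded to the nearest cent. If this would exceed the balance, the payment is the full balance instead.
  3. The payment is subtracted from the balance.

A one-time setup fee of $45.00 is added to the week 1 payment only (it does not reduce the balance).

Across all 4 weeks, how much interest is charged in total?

Week 1: $19,894.56 +$576.94 interest = $20,471.50; pay $5,117.88 (+ $45.00 fee) → $15,353.62
Week 2: $15,353.62 +$445.25 interest = $15,798.87; pay $5,266.29 → $10,532.58
Week 3: $10,532.58 +$305.44 interest = $10,838.02; pay $5,419.01 → $5,419.01
Week 4: $5,419.01 +$157.15 interest = $5,576.16; pay $5,576.16 → $0.00
Total interest: $576.94 + $445.25 + $305.44 + $157.15 = $1,484.78

$1,484.78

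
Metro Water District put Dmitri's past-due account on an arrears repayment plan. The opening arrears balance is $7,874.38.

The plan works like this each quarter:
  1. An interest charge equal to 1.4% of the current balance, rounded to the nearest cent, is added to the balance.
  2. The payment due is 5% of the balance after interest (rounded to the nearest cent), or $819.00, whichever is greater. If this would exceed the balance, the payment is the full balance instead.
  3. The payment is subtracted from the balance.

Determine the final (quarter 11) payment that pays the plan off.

Quarter 1: opening $7,874.38; interest $110.24 → $7,984.62; payment $819.00; balance $7,165.62
Quarter 2: opening $7,165.62; interest $100.32 → $7,265.94; payment $819.00; balance $6,446.94
Quarter 3: opening $6,446.94; interest $90.26 → $6,537.20; payment $819.00; balance $5,718.20
Quarter 4: opening $5,718.20; interest $80.05 → $5,798.25; payment $819.00; balance $4,979.25
Quarter 5: opening $4,979.25; interest $69.71 → $5,048.96; payment $819.00; balance $4,229.96
Quarter 6: opening $4,229.96; interest $59.22 → $4,289.18; payment $819.00; balance $3,470.18
Quarter 7: opening $3,470.18; interest $48.58 → $3,518.76; payment $819.00; balance $2,699.76
Quarter 8: opening $2,699.76; interest $37.80 → $2,737.56; payment $819.00; balance $1,918.56
Quarter 9: opening $1,918.56; interest $26.86 → $1,945.42; payment $819.00; balance $1,126.42
Quarter 10: opening $1,126.42; interest $15.77 → $1,142.19; payment $819.00; balance $323.19
Quarter 11: opening $323.19; interest $4.52 → $327.71; payment $327.71; balance $0.00

$327.71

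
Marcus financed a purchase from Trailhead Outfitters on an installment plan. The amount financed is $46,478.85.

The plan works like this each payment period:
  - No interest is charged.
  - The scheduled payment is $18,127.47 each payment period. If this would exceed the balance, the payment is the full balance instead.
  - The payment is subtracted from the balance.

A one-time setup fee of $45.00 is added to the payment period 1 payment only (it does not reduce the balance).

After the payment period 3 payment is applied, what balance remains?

$0.00

Payment period 1: opening $46,478.85; payment $18,127.47 (+ $45.00 fee); balance $28,351.38
Payment period 2: opening $28,351.38; payment $18,127.47; balance $10,223.91
Payment period 3: opening $10,223.91; payment $10,223.91; balance $0.00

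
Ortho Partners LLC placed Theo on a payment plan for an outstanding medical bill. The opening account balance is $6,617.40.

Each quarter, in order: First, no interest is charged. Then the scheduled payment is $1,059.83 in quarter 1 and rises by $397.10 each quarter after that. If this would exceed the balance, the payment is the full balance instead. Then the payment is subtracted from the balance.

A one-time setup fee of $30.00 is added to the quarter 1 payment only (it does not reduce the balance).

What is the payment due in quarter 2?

$1,456.93

# | Opening | Payment | Fee | End bal
1 | $6,617.40 | $1,059.83 | $30.00 | $5,557.57
2 | $5,557.57 | $1,456.93 | — | $4,100.64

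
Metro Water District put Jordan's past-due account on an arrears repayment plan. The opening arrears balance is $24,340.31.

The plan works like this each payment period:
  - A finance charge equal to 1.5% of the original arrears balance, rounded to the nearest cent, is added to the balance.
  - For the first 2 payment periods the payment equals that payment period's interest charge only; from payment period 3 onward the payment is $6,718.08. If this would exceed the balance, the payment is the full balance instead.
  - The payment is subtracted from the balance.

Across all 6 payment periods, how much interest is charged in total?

Payment period 1: $24,340.31 +$365.10 interest = $24,705.41; pay $365.10 → $24,340.31
Payment period 2: $24,340.31 +$365.10 interest = $24,705.41; pay $365.10 → $24,340.31
Payment period 3: $24,340.31 +$365.10 interest = $24,705.41; pay $6,718.08 → $17,987.33
Payment period 4: $17,987.33 +$365.10 interest = $18,352.43; pay $6,718.08 → $11,634.35
Payment period 5: $11,634.35 +$365.10 interest = $11,999.45; pay $6,718.08 → $5,281.37
Payment period 6: $5,281.37 +$365.10 interest = $5,646.47; pay $5,646.47 → $0.00
Total interest: $365.10 + $365.10 + $365.10 + $365.10 + $365.10 + $365.10 = $2,190.60

$2,190.60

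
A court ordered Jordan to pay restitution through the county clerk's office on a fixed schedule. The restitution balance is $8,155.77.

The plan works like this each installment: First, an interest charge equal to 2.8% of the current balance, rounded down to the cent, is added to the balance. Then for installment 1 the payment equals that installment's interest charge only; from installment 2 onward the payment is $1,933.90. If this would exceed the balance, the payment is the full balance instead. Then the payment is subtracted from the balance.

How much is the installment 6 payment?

Installment 1: opening $8,155.77; interest $228.36 → $8,384.13; payment $228.36; balance $8,155.77
Installment 2: opening $8,155.77; interest $228.36 → $8,384.13; payment $1,933.90; balance $6,450.23
Installment 3: opening $6,450.23; interest $180.60 → $6,630.83; payment $1,933.90; balance $4,696.93
Installment 4: opening $4,696.93; interest $131.51 → $4,828.44; payment $1,933.90; balance $2,894.54
Installment 5: opening $2,894.54; interest $81.04 → $2,975.58; payment $1,933.90; balance $1,041.68
Installment 6: opening $1,041.68; interest $29.16 → $1,070.84; payment $1,070.84; balance $0.00

$1,070.84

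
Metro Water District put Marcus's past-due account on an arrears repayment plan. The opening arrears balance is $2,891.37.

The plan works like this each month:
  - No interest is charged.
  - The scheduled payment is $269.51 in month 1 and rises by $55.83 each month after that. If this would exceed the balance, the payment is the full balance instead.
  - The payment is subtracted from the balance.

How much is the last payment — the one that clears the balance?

$436.86

# | Opening | Payment | End bal
1 | $2,891.37 | $269.51 | $2,621.86
2 | $2,621.86 | $325.34 | $2,296.52
3 | $2,296.52 | $381.17 | $1,915.35
4 | $1,915.35 | $437.00 | $1,478.35
5 | $1,478.35 | $492.83 | $985.52
6 | $985.52 | $548.66 | $436.86
7 | $436.86 | $436.86 | $0.00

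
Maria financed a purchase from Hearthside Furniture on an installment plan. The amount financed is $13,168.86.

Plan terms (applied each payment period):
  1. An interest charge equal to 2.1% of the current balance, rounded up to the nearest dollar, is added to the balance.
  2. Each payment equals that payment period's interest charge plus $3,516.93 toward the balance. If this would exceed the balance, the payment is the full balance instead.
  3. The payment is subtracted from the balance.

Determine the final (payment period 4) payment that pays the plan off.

# | Opening | Interest | Payment | End bal
1 | $13,168.86 | $277.00 | $3,793.93 | $9,651.93
2 | $9,651.93 | $203.00 | $3,719.93 | $6,135.00
3 | $6,135.00 | $129.00 | $3,645.93 | $2,618.07
4 | $2,618.07 | $55.00 | $2,673.07 | $0.00

$2,673.07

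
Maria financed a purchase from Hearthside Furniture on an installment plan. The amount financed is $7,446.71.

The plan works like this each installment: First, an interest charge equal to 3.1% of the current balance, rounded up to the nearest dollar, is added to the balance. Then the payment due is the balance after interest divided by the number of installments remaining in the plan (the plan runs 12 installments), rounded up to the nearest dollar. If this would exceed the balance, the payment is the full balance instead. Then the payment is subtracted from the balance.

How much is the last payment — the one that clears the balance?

$894.71

# | Opening | Interest | Payment | End bal
1 | $7,446.71 | $231.00 | $640.00 | $7,037.71
2 | $7,037.71 | $219.00 | $660.00 | $6,596.71
3 | $6,596.71 | $205.00 | $681.00 | $6,120.71
4 | $6,120.71 | $190.00 | $702.00 | $5,608.71
5 | $5,608.71 | $174.00 | $723.00 | $5,059.71
6 | $5,059.71 | $157.00 | $746.00 | $4,470.71
7 | $4,470.71 | $139.00 | $769.00 | $3,840.71
8 | $3,840.71 | $120.00 | $793.00 | $3,167.71
9 | $3,167.71 | $99.00 | $817.00 | $2,449.71
10 | $2,449.71 | $76.00 | $842.00 | $1,683.71
11 | $1,683.71 | $53.00 | $869.00 | $867.71
12 | $867.71 | $27.00 | $894.71 | $0.00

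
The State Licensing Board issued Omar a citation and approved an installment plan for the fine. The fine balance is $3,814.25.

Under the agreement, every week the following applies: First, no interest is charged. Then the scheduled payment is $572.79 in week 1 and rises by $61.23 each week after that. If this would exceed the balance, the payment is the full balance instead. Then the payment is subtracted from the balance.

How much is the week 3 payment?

Week 1: $3,814.25 − $572.79 → $3,241.46
Week 2: $3,241.46 − $634.02 → $2,607.44
Week 3: $2,607.44 − $695.25 → $1,912.19

$695.25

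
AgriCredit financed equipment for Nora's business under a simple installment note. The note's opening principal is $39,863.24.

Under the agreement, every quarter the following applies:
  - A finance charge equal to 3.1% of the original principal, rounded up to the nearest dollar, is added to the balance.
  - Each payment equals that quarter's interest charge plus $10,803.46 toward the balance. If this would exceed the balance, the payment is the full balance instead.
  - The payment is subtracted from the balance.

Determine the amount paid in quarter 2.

$12,039.46

Quarter 1: opening $39,863.24; interest $1,236.00 → $41,099.24; payment $12,039.46; balance $29,059.78
Quarter 2: opening $29,059.78; interest $1,236.00 → $30,295.78; payment $12,039.46; balance $18,256.32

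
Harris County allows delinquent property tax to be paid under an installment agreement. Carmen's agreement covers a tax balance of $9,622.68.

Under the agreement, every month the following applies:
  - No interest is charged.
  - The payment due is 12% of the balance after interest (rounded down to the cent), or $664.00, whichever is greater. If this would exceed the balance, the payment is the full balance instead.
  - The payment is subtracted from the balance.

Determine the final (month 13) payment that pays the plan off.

$430.21

Month 1: $9,622.68 − $1,154.72 → $8,467.96
Month 2: $8,467.96 − $1,016.15 → $7,451.81
Month 3: $7,451.81 − $894.21 → $6,557.60
Month 4: $6,557.60 − $786.91 → $5,770.69
Month 5: $5,770.69 − $692.48 → $5,078.21
Month 6: $5,078.21 − $664.00 → $4,414.21
Month 7: $4,414.21 − $664.00 → $3,750.21
Month 8: $3,750.21 − $664.00 → $3,086.21
Month 9: $3,086.21 − $664.00 → $2,422.21
Month 10: $2,422.21 − $664.00 → $1,758.21
Month 11: $1,758.21 − $664.00 → $1,094.21
Month 12: $1,094.21 − $664.00 → $430.21
Month 13: $430.21 − $430.21 → $0.00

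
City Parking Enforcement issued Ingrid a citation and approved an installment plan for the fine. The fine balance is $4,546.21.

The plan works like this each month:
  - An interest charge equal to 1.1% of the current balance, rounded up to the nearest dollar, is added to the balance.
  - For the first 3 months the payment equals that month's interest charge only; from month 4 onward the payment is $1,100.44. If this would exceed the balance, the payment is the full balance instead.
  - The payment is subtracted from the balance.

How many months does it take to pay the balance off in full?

8

# | Opening | Interest | Payment | End bal
1 | $4,546.21 | $51.00 | $51.00 | $4,546.21
2 | $4,546.21 | $51.00 | $51.00 | $4,546.21
3 | $4,546.21 | $51.00 | $51.00 | $4,546.21
4 | $4,546.21 | $51.00 | $1,100.44 | $3,496.77
5 | $3,496.77 | $39.00 | $1,100.44 | $2,435.33
6 | $2,435.33 | $27.00 | $1,100.44 | $1,361.89
7 | $1,361.89 | $15.00 | $1,100.44 | $276.45
8 | $276.45 | $4.00 | $280.45 | $0.00
Balance reaches $0.00 in month 8.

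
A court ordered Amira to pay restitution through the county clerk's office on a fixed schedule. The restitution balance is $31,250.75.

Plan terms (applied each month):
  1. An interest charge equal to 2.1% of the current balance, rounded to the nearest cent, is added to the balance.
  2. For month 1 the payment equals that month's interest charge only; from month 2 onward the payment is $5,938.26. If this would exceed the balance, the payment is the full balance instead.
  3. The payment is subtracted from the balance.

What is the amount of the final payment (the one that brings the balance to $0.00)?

$3,785.89

Month 1: opening $31,250.75; interest $656.27 → $31,907.02; payment $656.27; balance $31,250.75
Month 2: opening $31,250.75; interest $656.27 → $31,907.02; payment $5,938.26; balance $25,968.76
Month 3: opening $25,968.76; interest $545.34 → $26,514.10; payment $5,938.26; balance $20,575.84
Month 4: opening $20,575.84; interest $432.09 → $21,007.93; payment $5,938.26; balance $15,069.67
Month 5: opening $15,069.67; interest $316.46 → $15,386.13; payment $5,938.26; balance $9,447.87
Month 6: opening $9,447.87; interest $198.41 → $9,646.28; payment $5,938.26; balance $3,708.02
Month 7: opening $3,708.02; interest $77.87 → $3,785.89; payment $3,785.89; balance $0.00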